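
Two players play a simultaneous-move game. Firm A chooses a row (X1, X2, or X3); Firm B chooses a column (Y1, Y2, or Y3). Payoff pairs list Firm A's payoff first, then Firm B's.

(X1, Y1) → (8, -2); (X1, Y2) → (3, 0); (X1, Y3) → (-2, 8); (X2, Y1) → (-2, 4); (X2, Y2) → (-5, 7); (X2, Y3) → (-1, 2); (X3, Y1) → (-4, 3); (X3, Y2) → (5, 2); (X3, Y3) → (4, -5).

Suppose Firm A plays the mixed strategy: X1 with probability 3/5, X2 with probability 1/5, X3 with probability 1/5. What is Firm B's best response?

Firm B's best reply maximizes expected payoff against the mix.
Y1: (3/5)·(-2) + (1/5)·4 + (1/5)·3 = 1/5
Y2: (3/5)·0 + (1/5)·7 + (1/5)·2 = 9/5
Y3: (3/5)·8 + (1/5)·2 + (1/5)·(-5) = 21/5
Highest expected payoff is 21/5, from Y3.

Y3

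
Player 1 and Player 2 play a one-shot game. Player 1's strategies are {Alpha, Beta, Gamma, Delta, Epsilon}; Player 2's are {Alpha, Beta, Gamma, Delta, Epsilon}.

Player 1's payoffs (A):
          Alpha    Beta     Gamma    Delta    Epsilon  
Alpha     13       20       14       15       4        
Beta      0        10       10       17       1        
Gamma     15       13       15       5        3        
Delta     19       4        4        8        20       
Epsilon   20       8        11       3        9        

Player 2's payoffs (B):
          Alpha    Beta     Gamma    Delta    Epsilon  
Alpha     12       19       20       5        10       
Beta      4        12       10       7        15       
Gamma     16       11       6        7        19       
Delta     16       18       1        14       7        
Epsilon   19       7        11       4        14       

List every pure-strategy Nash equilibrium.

A profile is a Nash equilibrium when each player is best-responding to the other.
Player 1's best responses — vs Alpha: Epsilon (payoff 20); vs Beta: Alpha (payoff 20); vs Gamma: Gamma (payoff 15); vs Delta: Beta (payoff 17); vs Epsilon: Delta (payoff 20).
Player 2's best responses — vs Alpha: Gamma (payoff 20); vs Beta: Epsilon (payoff 15); vs Gamma: Epsilon (payoff 19); vs Delta: Beta (payoff 18); vs Epsilon: Alpha (payoff 19).
The only mutual best response is (Epsilon, Alpha); neither player gains by switching there.

(Epsilon, Alpha)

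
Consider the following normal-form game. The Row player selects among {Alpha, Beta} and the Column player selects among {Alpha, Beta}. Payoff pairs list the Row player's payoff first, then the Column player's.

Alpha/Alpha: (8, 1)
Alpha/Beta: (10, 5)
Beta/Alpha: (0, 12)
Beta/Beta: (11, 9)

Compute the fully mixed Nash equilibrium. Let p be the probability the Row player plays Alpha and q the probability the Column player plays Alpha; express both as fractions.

p = 3/7, q = 1/9

Each player's mixing probability is pinned down by making the *other* player indifferent.
The Column player indifferent between Alpha and Beta: p·1 + (1−p)·12 = p·5 + (1−p)·9 ⟹ 12 + (-11)p = 9 + (-4)p ⟹ p = 3/7.
The Row player indifferent between Alpha and Beta: q·8 + (1−q)·10 = q·0 + (1−q)·11 ⟹ 10 + (-2)q = 11 + (-11)q ⟹ q = 1/9.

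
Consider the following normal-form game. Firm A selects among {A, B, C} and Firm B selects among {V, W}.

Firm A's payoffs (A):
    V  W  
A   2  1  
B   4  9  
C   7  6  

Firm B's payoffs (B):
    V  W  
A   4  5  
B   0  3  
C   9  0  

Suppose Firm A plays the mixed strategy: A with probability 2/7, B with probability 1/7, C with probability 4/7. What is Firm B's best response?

Compute Firm B's expected payoff from each pure strategy against the given mix.
V: (2/7)·4 + (1/7)·0 + (4/7)·9 = 44/7
W: (2/7)·5 + (1/7)·3 + (4/7)·0 = 13/7
Highest expected payoff is 44/7, from V.

V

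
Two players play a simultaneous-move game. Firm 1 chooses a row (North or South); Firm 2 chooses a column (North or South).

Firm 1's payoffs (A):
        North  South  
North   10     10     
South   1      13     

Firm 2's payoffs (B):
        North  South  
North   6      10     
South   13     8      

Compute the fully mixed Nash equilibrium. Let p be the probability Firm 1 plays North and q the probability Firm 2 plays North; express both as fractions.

p = 5/9, q = 1/4

In a mixed NE each player is indifferent between their pure strategies, so the opponent's mix sets the indifference.
Firm 2 indifferent between North and South: p·6 + (1−p)·13 = p·10 + (1−p)·8 ⟹ 13 + (-7)p = 8 + 2p ⟹ p = 5/9.
Firm 1 indifferent between North and South: q·10 + (1−q)·10 = q·1 + (1−q)·13 ⟹ 10 + 0q = 13 + (-12)q ⟹ q = 1/4.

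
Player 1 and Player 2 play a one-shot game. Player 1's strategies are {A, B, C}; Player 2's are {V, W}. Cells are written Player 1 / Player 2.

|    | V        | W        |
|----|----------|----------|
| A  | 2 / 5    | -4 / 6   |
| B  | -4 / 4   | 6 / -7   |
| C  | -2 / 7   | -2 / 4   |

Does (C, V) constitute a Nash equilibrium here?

Holding Player 2 at V: Player 1 gets -2 from C but could get 2 by switching to A. Player 1 has a profitable deviation.

No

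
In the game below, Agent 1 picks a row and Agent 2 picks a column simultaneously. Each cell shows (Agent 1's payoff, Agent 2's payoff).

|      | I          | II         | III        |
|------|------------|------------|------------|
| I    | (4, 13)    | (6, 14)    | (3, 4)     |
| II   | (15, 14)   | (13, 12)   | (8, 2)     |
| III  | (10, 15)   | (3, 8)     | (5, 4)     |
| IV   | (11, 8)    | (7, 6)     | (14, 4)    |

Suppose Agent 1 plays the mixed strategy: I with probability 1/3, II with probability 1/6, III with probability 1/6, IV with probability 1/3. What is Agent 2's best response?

I

Compute Agent 2's expected payoff from each pure strategy against the given mix.
I: (1/3)·13 + (1/6)·14 + (1/6)·15 + (1/3)·8 = 71/6
II: (1/3)·14 + (1/6)·12 + (1/6)·8 + (1/3)·6 = 10
III: (1/3)·4 + (1/6)·2 + (1/6)·4 + (1/3)·4 = 11/3
Highest expected payoff is 71/6, from I.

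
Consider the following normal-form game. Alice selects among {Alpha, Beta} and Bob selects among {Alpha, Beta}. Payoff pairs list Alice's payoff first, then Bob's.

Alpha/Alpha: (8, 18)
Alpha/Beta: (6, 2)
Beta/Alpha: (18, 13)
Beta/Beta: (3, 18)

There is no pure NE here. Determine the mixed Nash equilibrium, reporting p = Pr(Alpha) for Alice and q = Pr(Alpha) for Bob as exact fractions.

In a mixed NE each player is indifferent between their pure strategies, so the opponent's mix sets the indifference.
Bob indifferent between Alpha and Beta: p·18 + (1−p)·13 = p·2 + (1−p)·18 ⟹ 13 + 5p = 18 + (-16)p ⟹ p = 5/21.
Alice indifferent between Alpha and Beta: q·8 + (1−q)·6 = q·18 + (1−q)·3 ⟹ 6 + 2q = 3 + 15q ⟹ q = 3/13.

p = 5/21, q = 3/13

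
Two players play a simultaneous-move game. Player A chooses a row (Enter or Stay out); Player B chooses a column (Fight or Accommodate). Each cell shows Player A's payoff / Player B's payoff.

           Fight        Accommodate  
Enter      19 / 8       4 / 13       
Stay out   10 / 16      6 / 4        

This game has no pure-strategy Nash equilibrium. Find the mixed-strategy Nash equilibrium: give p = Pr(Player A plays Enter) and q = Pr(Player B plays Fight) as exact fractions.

Each player's mixing probability is pinned down by making the *other* player indifferent.
Player B indifferent between Fight and Accommodate: p·8 + (1−p)·16 = p·13 + (1−p)·4 ⟹ 16 + (-8)p = 4 + 9p ⟹ p = 12/17.
Player A indifferent between Enter and Stay out: q·19 + (1−q)·4 = q·10 + (1−q)·6 ⟹ 4 + 15q = 6 + 4q ⟹ q = 2/11.

p = 12/17, q = 2/11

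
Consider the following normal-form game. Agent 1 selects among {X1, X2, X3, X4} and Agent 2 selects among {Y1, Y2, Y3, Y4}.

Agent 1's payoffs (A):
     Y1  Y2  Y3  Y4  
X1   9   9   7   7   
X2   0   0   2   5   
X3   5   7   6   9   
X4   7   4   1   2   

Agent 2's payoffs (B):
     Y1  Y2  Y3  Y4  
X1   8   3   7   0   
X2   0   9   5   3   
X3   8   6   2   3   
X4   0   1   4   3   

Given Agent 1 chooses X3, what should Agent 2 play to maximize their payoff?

Y1

With Agent 1 fixed at X3, Agent 2's payoffs are: Y1 → 8, Y2 → 6, Y3 → 2, Y4 → 3.
The maximum is 8, achieved by Y1.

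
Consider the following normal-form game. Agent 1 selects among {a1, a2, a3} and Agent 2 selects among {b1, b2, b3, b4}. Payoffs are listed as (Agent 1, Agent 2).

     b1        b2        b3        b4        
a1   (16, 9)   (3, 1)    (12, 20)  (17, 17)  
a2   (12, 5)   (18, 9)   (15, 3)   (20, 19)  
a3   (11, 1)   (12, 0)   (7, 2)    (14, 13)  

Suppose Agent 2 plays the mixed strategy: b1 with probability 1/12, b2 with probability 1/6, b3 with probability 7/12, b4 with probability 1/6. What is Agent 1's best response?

Compute Agent 1's expected payoff from each pure strategy against the given mix.
a1: (1/12)·16 + (1/6)·3 + (7/12)·12 + (1/6)·17 = 35/3
a2: (1/12)·12 + (1/6)·18 + (7/12)·15 + (1/6)·20 = 193/12
a3: (1/12)·11 + (1/6)·12 + (7/12)·7 + (1/6)·14 = 28/3
Highest expected payoff is 193/12, from a2.

a2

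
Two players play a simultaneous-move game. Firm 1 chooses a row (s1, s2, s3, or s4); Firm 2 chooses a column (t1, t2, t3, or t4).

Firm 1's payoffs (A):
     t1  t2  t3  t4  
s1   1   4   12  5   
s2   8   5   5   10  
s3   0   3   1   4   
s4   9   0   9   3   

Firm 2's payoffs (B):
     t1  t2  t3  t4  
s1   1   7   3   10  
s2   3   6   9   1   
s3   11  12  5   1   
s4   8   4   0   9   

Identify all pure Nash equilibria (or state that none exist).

No pure-strategy Nash equilibrium

Find each player's best response to every opponent strategy; NE are the intersections.
Firm 1's best responses — vs t1: s4 (payoff 9); vs t2: s2 (payoff 5); vs t3: s1 (payoff 12); vs t4: s2 (payoff 10).
Firm 2's best responses — vs s1: t4 (payoff 10); vs s2: t3 (payoff 9); vs s3: t2 (payoff 12); vs s4: t4 (payoff 9).
No cell has both players best-responding. For instance, Firm 1's best reply to t4 is s2, but against s2 Firm 2 prefers t3 over t4.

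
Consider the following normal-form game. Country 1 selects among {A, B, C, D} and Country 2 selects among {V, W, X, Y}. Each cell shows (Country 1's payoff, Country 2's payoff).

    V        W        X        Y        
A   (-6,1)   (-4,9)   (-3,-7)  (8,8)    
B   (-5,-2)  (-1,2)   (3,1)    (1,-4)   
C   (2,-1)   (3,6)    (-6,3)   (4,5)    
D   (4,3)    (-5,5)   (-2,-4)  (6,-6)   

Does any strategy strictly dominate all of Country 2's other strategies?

W

Check whether one of Country 2's strategies beats all alternatives regardless of what the opponent does.
W strictly dominates: vs A: 9 > each of {1, -7, 8}; vs B: 2 > each of {-2, 1, -4}; vs C: 6 > each of {-1, 3, 5}; vs D: 5 > each of {3, -4, -6}.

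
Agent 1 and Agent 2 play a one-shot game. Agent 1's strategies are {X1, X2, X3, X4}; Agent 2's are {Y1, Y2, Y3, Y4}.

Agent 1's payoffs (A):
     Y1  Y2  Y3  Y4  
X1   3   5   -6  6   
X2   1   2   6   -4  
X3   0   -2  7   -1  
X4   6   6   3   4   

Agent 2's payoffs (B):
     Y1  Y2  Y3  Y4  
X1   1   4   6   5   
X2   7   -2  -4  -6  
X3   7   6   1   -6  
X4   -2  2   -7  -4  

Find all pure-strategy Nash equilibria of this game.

(X4, Y2)

A profile is a Nash equilibrium when each player is best-responding to the other.
Agent 1's best responses — vs Y1: X4 (payoff 6); vs Y2: X4 (payoff 6); vs Y3: X3 (payoff 7); vs Y4: X1 (payoff 6).
Agent 2's best responses — vs X1: Y3 (payoff 6); vs X2: Y1 (payoff 7); vs X3: Y1 (payoff 7); vs X4: Y2 (payoff 2).
The only mutual best response is (X4, Y2); neither player gains by switching there.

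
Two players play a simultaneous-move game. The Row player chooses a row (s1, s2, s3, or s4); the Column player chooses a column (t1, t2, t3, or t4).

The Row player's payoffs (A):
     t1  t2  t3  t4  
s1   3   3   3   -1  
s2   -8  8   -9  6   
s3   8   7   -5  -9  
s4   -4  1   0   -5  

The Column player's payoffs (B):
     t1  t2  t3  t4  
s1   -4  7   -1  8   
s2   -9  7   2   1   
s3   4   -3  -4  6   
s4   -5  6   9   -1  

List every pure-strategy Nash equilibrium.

(s2, t2)

Check mutual best responses: a cell is a NE iff neither player can gain by unilaterally deviating.
The Row player's best responses — vs t1: s3 (payoff 8); vs t2: s2 (payoff 8); vs t3: s1 (payoff 3); vs t4: s2 (payoff 6).
The Column player's best responses — vs s1: t4 (payoff 8); vs s2: t2 (payoff 7); vs s3: t4 (payoff 6); vs s4: t3 (payoff 9).
The only mutual best response is (s2, t2); neither player gains by switching there.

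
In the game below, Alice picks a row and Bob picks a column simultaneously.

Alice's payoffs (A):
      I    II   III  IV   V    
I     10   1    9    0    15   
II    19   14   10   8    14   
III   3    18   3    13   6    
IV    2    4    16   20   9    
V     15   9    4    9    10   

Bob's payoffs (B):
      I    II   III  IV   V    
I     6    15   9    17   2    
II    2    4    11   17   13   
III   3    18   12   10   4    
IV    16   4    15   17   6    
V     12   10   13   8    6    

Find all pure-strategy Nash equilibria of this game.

(III, II) and (IV, IV)

Check mutual best responses: a cell is a NE iff neither player can gain by unilaterally deviating.
Alice's best responses — vs I: II (payoff 19); vs II: III (payoff 18); vs III: IV (payoff 16); vs IV: IV (payoff 20); vs V: I (payoff 15).
Bob's best responses — vs I: IV (payoff 17); vs II: IV (payoff 17); vs III: II (payoff 18); vs IV: IV (payoff 17); vs V: III (payoff 13).
Mutual best responses occur at (III, II) and (IV, IV); at each, neither player gains by switching.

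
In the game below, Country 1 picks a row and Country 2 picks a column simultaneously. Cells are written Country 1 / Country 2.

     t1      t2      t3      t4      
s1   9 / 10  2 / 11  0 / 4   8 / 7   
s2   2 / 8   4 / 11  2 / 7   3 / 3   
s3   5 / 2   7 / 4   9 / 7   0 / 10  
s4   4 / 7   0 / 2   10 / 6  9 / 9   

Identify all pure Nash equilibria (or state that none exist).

(s4, t4)

A profile is a Nash equilibrium when each player is best-responding to the other.
Country 1's best responses — vs t1: s1 (payoff 9); vs t2: s3 (payoff 7); vs t3: s4 (payoff 10); vs t4: s4 (payoff 9).
Country 2's best responses — vs s1: t2 (payoff 11); vs s2: t2 (payoff 11); vs s3: t4 (payoff 10); vs s4: t4 (payoff 9).
The only mutual best response is (s4, t4); neither player gains by switching there.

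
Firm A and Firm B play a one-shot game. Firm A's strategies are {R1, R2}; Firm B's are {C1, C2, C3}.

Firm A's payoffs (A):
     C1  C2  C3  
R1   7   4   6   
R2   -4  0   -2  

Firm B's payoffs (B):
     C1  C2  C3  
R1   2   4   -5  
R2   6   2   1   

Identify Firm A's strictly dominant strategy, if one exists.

R1

A strategy is strictly dominant if it gives Firm A a strictly higher payoff than every other strategy, against every choice by the opponent.
R1 strictly dominates: vs C1: 7 > -4; vs C2: 4 > 0; vs C3: 6 > -2.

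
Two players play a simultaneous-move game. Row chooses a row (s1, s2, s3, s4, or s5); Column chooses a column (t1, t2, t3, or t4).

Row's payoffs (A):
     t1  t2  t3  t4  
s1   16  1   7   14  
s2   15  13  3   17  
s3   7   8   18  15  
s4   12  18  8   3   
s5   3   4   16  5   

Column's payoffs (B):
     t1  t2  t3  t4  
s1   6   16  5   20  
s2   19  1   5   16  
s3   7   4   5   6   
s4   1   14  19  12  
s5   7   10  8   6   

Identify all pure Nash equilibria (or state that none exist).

Find each player's best response to every opponent strategy; NE are the intersections.
Row's best responses — vs t1: s1 (payoff 16); vs t2: s4 (payoff 18); vs t3: s3 (payoff 18); vs t4: s2 (payoff 17).
Column's best responses — vs s1: t4 (payoff 20); vs s2: t1 (payoff 19); vs s3: t1 (payoff 7); vs s4: t3 (payoff 19); vs s5: t2 (payoff 10).
No cell has both players best-responding. For instance, Row's best reply to t1 is s1, but against s1 Column prefers t4 over t1.

None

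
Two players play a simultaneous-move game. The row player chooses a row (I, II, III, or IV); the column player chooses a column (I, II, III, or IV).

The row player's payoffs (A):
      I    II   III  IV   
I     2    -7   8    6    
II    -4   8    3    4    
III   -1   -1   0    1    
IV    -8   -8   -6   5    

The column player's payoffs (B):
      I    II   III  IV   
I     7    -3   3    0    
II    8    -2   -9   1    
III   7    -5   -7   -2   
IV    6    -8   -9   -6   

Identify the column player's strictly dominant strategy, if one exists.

I

A strategy is strictly dominant if it gives the column player a strictly higher payoff than every other strategy, against every choice by the opponent.
I strictly dominates: vs I: 7 > each of {-3, 3, 0}; vs II: 8 > each of {-2, -9, 1}; vs III: 7 > each of {-5, -7, -2}; vs IV: 6 > each of {-8, -9, -6}.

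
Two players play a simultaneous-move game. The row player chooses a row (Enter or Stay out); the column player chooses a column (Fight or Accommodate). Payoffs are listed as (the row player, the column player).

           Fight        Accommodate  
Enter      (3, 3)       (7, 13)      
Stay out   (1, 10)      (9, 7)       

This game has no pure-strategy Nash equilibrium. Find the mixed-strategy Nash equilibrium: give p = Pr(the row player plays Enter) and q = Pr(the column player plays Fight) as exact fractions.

In a mixed NE each player is indifferent between their pure strategies, so the opponent's mix sets the indifference.
The column player indifferent between Fight and Accommodate: p·3 + (1−p)·10 = p·13 + (1−p)·7 ⟹ 10 + (-7)p = 7 + 6p ⟹ p = 3/13.
The row player indifferent between Enter and Stay out: q·3 + (1−q)·7 = q·1 + (1−q)·9 ⟹ 7 + (-4)q = 9 + (-8)q ⟹ q = 1/2.

p = 3/13, q = 1/2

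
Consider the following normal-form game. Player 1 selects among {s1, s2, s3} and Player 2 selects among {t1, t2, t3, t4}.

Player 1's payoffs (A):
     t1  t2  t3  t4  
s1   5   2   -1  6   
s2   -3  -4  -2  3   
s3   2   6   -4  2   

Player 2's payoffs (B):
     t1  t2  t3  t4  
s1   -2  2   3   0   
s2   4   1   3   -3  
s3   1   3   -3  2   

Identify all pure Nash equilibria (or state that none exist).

(s1, t3) and (s3, t2)

Find each player's best response to every opponent strategy; NE are the intersections.
Player 1's best responses — vs t1: s1 (payoff 5); vs t2: s3 (payoff 6); vs t3: s1 (payoff -1); vs t4: s1 (payoff 6).
Player 2's best responses — vs s1: t3 (payoff 3); vs s2: t1 (payoff 4); vs s3: t2 (payoff 3).
Mutual best responses occur at (s1, t3) and (s3, t2); at each, neither player gains by switching.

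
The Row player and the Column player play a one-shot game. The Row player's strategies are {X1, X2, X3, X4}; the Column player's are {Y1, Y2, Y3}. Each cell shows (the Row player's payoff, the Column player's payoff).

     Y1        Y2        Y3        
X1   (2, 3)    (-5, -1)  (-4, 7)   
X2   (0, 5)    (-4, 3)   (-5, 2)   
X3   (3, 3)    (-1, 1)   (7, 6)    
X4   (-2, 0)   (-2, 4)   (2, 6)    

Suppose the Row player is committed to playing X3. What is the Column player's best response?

With the Row player fixed at X3, the Column player's payoffs are: Y1 → 3, Y2 → 1, Y3 → 6.
The maximum is 6, achieved by Y3.

Y3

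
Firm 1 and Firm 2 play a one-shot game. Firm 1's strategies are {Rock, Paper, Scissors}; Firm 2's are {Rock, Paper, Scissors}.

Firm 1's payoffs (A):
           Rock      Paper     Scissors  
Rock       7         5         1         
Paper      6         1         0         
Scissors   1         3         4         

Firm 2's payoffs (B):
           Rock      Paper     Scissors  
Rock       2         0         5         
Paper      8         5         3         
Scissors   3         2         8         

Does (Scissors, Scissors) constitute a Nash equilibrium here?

Holding Firm 2 at Scissors: Firm 1 gets 4 from Scissors, versus 1 from Rock, 0 from Paper. No profitable deviation for Firm 1.
Holding Firm 1 at Scissors: Firm 2 gets 8 from Scissors, versus 3 from Rock, 2 from Paper. No profitable deviation for Firm 2 either.

Yes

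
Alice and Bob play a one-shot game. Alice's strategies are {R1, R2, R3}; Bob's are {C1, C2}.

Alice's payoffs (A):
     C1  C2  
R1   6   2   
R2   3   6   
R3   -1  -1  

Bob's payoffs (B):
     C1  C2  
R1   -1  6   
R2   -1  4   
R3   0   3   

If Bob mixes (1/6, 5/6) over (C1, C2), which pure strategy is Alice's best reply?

Compute Alice's expected payoff from each pure strategy against the given mix.
R1: (1/6)·6 + (5/6)·2 = 8/3
R2: (1/6)·3 + (5/6)·6 = 11/2
R3: (1/6)·(-1) + (5/6)·(-1) = -1
Highest expected payoff is 11/2, from R2.

R2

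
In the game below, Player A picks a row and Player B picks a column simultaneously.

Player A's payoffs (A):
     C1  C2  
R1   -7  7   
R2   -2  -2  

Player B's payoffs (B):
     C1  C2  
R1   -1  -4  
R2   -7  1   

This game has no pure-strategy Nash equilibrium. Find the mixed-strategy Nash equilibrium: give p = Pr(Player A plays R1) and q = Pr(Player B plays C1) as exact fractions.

In a mixed NE each player is indifferent between their pure strategies, so the opponent's mix sets the indifference.
Player B indifferent between C1 and C2: p·(-1) + (1−p)·(-7) = p·(-4) + (1−p)·1 ⟹ (-7) + 6p = 1 + (-5)p ⟹ p = 8/11.
Player A indifferent between R1 and R2: q·(-7) + (1−q)·7 = q·(-2) + (1−q)·(-2) ⟹ 7 + (-14)q = (-2) + 0q ⟹ q = 9/14.

p = 8/11, q = 9/14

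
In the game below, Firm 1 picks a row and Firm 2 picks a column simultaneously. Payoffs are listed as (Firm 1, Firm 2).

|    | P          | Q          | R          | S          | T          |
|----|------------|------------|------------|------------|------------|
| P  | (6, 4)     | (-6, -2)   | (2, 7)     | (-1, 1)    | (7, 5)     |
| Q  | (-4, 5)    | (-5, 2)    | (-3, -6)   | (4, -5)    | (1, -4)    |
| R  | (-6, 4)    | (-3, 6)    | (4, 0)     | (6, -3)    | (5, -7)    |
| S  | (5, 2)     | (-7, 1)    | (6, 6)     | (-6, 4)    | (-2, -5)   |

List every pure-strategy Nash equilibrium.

Check mutual best responses: a cell is a NE iff neither player can gain by unilaterally deviating.
Firm 1's best responses — vs P: P (payoff 6); vs Q: R (payoff -3); vs R: S (payoff 6); vs S: R (payoff 6); vs T: P (payoff 7).
Firm 2's best responses — vs P: R (payoff 7); vs Q: P (payoff 5); vs R: Q (payoff 6); vs S: R (payoff 6).
Mutual best responses occur at (R, Q) and (S, R); at each, neither player gains by switching.

(R, Q) and (S, R)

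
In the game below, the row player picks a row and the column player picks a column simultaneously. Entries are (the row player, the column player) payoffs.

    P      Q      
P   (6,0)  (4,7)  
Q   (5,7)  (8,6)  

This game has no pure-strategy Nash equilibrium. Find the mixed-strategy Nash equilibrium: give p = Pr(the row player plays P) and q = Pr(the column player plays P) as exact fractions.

In a mixed NE each player is indifferent between their pure strategies, so the opponent's mix sets the indifference.
The column player indifferent between P and Q: p·0 + (1−p)·7 = p·7 + (1−p)·6 ⟹ 7 + (-7)p = 6 + 1p ⟹ p = 1/8.
The row player indifferent between P and Q: q·6 + (1−q)·4 = q·5 + (1−q)·8 ⟹ 4 + 2q = 8 + (-3)q ⟹ q = 4/5.

p = 1/8, q = 4/5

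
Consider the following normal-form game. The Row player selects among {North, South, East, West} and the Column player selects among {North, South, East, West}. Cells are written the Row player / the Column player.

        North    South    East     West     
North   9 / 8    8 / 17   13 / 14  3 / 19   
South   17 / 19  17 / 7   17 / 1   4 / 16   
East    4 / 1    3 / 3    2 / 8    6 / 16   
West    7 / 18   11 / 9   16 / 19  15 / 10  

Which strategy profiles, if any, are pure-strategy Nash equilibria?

Find each player's best response to every opponent strategy; NE are the intersections.
The Row player's best responses — vs North: South (payoff 17); vs South: South (payoff 17); vs East: South (payoff 17); vs West: West (payoff 15).
The Column player's best responses — vs North: West (payoff 19); vs South: North (payoff 19); vs East: West (payoff 16); vs West: East (payoff 19).
The only mutual best response is (South, North); neither player gains by switching there.

(South, North)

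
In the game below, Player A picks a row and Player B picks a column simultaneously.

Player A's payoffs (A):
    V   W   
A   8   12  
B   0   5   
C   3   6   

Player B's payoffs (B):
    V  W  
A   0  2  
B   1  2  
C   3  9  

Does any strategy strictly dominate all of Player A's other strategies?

A strategy is strictly dominant if it gives Player A a strictly higher payoff than every other strategy, against every choice by the opponent.
A strictly dominates: vs V: 8 > each of {0, 3}; vs W: 12 > each of {5, 6}.

A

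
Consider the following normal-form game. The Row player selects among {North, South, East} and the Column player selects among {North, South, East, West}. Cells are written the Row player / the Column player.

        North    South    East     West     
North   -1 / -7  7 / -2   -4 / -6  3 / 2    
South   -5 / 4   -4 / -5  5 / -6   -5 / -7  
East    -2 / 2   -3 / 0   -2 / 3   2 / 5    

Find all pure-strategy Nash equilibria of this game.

Check mutual best responses: a cell is a NE iff neither player can gain by unilaterally deviating.
The Row player's best responses — vs North: North (payoff -1); vs South: North (payoff 7); vs East: South (payoff 5); vs West: North (payoff 3).
The Column player's best responses — vs North: West (payoff 2); vs South: North (payoff 4); vs East: West (payoff 5).
The only mutual best response is (North, West); neither player gains by switching there.

(North, West)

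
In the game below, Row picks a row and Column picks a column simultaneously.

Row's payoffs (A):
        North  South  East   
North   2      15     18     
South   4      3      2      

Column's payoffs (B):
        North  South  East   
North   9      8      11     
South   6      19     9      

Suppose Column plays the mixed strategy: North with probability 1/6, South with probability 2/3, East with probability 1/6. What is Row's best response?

North

Row's best reply maximizes expected payoff against the mix.
North: (1/6)·2 + (2/3)·15 + (1/6)·18 = 40/3
South: (1/6)·4 + (2/3)·3 + (1/6)·2 = 3
Highest expected payoff is 40/3, from North.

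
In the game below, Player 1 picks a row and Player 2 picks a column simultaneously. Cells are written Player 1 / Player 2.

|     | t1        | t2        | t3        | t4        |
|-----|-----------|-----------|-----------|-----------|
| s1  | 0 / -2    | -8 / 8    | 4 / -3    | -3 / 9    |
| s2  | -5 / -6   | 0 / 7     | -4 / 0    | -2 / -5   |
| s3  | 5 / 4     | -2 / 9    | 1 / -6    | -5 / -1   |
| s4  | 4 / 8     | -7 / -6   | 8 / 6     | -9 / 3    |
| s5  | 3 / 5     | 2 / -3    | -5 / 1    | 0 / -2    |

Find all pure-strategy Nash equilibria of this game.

Find each player's best response to every opponent strategy; NE are the intersections.
Player 1's best responses — vs t1: s3 (payoff 5); vs t2: s5 (payoff 2); vs t3: s4 (payoff 8); vs t4: s5 (payoff 0).
Player 2's best responses — vs s1: t4 (payoff 9); vs s2: t2 (payoff 7); vs s3: t2 (payoff 9); vs s4: t1 (payoff 8); vs s5: t1 (payoff 5).
No cell has both players best-responding. For instance, Player 1's best reply to t2 is s5, but against s5 Player 2 prefers t1 over t2.

None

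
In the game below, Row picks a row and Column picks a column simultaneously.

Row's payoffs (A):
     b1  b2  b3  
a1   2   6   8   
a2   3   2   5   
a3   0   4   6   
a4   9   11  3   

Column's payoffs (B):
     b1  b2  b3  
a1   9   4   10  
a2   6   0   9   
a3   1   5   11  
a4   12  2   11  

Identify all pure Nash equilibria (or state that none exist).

(a1, b3) and (a4, b1)

Find each player's best response to every opponent strategy; NE are the intersections.
Row's best responses — vs b1: a4 (payoff 9); vs b2: a4 (payoff 11); vs b3: a1 (payoff 8).
Column's best responses — vs a1: b3 (payoff 10); vs a2: b3 (payoff 9); vs a3: b3 (payoff 11); vs a4: b1 (payoff 12).
Mutual best responses occur at (a1, b3) and (a4, b1); at each, neither player gains by switching.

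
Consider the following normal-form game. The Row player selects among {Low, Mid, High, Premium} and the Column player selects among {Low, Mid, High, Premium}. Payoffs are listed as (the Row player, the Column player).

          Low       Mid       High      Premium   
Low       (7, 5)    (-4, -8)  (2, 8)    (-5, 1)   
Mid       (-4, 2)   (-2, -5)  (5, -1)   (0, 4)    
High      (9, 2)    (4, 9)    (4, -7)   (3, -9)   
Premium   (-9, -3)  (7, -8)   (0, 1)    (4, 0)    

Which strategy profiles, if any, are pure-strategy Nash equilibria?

Check mutual best responses: a cell is a NE iff neither player can gain by unilaterally deviating.
The Row player's best responses — vs Low: High (payoff 9); vs Mid: Premium (payoff 7); vs High: Mid (payoff 5); vs Premium: Premium (payoff 4).
The Column player's best responses — vs Low: High (payoff 8); vs Mid: Premium (payoff 4); vs High: Mid (payoff 9); vs Premium: High (payoff 1).
No cell has both players best-responding. For instance, the Row player's best reply to Mid is Premium, but against Premium the Column player prefers High over Mid.

None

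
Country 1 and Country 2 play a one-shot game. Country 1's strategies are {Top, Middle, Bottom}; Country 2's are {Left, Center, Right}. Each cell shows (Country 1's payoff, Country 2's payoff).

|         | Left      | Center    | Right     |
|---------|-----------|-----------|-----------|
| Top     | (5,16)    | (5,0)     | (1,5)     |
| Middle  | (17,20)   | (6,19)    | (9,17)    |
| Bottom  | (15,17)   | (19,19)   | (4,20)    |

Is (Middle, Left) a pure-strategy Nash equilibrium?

Holding Country 2 at Left: Country 1 gets 17 from Middle, versus 5 from Top, 15 from Bottom. No profitable deviation for Country 1.
Holding Country 1 at Middle: Country 2 gets 20 from Left, versus 19 from Center, 17 from Right. No profitable deviation for Country 2 either.

Yes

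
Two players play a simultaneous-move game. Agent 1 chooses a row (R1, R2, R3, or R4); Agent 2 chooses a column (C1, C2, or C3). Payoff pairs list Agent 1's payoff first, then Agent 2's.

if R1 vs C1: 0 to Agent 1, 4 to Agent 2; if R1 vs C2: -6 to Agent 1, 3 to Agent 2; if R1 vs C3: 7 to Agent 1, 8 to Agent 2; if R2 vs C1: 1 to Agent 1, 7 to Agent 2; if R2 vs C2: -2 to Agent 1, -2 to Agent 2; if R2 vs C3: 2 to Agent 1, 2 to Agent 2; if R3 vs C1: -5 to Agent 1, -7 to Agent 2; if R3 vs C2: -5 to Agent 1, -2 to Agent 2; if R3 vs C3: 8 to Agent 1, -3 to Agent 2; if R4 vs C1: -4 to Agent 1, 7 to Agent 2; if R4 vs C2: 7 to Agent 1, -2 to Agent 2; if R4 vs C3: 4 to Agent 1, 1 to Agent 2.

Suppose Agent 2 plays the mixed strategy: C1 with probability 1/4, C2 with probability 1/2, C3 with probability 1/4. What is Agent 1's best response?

R4

Agent 1's best reply maximizes expected payoff against the mix.
R1: (1/4)·0 + (1/2)·(-6) + (1/4)·7 = -5/4
R2: (1/4)·1 + (1/2)·(-2) + (1/4)·2 = -1/4
R3: (1/4)·(-5) + (1/2)·(-5) + (1/4)·8 = -7/4
R4: (1/4)·(-4) + (1/2)·7 + (1/4)·4 = 7/2
Highest expected payoff is 7/2, from R4.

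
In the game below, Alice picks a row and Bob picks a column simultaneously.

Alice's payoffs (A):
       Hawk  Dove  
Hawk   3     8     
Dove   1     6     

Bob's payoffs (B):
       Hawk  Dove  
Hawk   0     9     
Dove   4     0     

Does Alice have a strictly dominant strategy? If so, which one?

Check whether one of Alice's strategies beats all alternatives regardless of what the opponent does.
Hawk strictly dominates: vs Hawk: 3 > 1; vs Dove: 8 > 6.

Hawk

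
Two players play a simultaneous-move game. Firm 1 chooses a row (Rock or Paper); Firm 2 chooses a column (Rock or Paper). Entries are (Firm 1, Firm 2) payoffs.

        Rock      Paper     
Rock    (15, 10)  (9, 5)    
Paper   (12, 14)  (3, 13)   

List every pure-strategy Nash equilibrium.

A profile is a Nash equilibrium when each player is best-responding to the other.
Firm 1's best responses — vs Rock: Rock (payoff 15); vs Paper: Rock (payoff 9).
Firm 2's best responses — vs Rock: Rock (payoff 10); vs Paper: Rock (payoff 14).
The only mutual best response is (Rock, Rock); neither player gains by switching there.

(Rock, Rock)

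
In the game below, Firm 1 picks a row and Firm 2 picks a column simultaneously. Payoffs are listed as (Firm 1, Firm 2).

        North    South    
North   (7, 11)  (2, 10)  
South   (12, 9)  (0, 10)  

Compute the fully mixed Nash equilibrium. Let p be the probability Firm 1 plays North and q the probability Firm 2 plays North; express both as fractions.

In a mixed NE each player is indifferent between their pure strategies, so the opponent's mix sets the indifference.
Firm 2 indifferent between North and South: p·11 + (1−p)·9 = p·10 + (1−p)·10 ⟹ 9 + 2p = 10 + 0p ⟹ p = 1/2.
Firm 1 indifferent between North and South: q·7 + (1−q)·2 = q·12 + (1−q)·0 ⟹ 2 + 5q = 0 + 12q ⟹ q = 2/7.

p = 1/2, q = 2/7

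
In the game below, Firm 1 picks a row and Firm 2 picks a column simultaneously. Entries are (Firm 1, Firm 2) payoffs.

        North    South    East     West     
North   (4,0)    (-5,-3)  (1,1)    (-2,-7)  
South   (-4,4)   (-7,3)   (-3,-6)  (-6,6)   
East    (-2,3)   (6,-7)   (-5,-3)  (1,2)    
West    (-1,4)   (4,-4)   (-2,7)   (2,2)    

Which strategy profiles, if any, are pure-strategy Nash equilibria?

Check mutual best responses: a cell is a NE iff neither player can gain by unilaterally deviating.
Firm 1's best responses — vs North: North (payoff 4); vs South: East (payoff 6); vs East: North (payoff 1); vs West: West (payoff 2).
Firm 2's best responses — vs North: East (payoff 1); vs South: West (payoff 6); vs East: North (payoff 3); vs West: East (payoff 7).
The only mutual best response is (North, East); neither player gains by switching there.

(North, East)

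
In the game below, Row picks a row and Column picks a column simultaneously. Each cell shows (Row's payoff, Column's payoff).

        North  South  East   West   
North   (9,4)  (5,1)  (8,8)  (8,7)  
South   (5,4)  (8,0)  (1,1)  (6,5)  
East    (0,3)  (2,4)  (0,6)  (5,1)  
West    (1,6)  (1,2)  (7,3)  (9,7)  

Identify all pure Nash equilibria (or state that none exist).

Check mutual best responses: a cell is a NE iff neither player can gain by unilaterally deviating.
Row's best responses — vs North: North (payoff 9); vs South: South (payoff 8); vs East: North (payoff 8); vs West: West (payoff 9).
Column's best responses — vs North: East (payoff 8); vs South: West (payoff 5); vs East: East (payoff 6); vs West: West (payoff 7).
Mutual best responses occur at (North, East) and (West, West); at each, neither player gains by switching.

(North, East) and (West, West)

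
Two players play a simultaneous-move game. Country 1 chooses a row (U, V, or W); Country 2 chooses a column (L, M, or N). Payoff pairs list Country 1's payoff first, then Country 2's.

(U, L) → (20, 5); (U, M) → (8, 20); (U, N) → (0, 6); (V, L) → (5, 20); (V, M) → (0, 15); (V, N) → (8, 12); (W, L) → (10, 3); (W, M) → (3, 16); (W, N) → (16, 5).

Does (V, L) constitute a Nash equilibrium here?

Holding Country 2 at L: Country 1 gets 5 from V but could get 20 by switching to U. Country 1 has a profitable deviation.

No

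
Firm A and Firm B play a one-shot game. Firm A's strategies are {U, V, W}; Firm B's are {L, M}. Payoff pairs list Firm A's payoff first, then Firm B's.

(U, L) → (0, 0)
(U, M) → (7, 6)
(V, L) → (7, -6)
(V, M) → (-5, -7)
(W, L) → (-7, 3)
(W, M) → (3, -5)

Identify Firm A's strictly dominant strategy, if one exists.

No strictly dominant strategy

A strategy is strictly dominant if it gives Firm A a strictly higher payoff than every other strategy, against every choice by the opponent.
U is not dominant: against L, V gives 7 > 0.
V is not dominant: against M, U gives 7 > -5.
W is not dominant: against L, U gives 0 > -7.
No single strategy is best against every opponent action.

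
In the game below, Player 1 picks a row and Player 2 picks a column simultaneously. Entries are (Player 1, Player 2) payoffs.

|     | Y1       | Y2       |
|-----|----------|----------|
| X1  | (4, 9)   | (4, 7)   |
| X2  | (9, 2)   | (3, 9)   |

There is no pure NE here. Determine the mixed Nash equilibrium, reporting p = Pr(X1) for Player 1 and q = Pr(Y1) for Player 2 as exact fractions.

p = 7/9, q = 1/6

In a mixed NE each player is indifferent between their pure strategies, so the opponent's mix sets the indifference.
Player 2 indifferent between Y1 and Y2: p·9 + (1−p)·2 = p·7 + (1−p)·9 ⟹ 2 + 7p = 9 + (-2)p ⟹ p = 7/9.
Player 1 indifferent between X1 and X2: q·4 + (1−q)·4 = q·9 + (1−q)·3 ⟹ 4 + 0q = 3 + 6q ⟹ q = 1/6.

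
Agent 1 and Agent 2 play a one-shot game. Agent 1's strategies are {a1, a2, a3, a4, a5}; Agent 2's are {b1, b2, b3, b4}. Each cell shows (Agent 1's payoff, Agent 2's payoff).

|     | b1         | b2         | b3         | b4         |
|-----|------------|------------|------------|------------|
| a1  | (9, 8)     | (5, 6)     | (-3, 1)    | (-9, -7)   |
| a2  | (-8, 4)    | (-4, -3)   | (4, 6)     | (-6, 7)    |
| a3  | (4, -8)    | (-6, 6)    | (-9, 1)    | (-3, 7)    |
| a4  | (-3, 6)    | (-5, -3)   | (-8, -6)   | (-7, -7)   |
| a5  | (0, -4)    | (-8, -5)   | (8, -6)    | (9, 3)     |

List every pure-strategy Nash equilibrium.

(a1, b1) and (a5, b4)

Find each player's best response to every opponent strategy; NE are the intersections.
Agent 1's best responses — vs b1: a1 (payoff 9); vs b2: a1 (payoff 5); vs b3: a5 (payoff 8); vs b4: a5 (payoff 9).
Agent 2's best responses — vs a1: b1 (payoff 8); vs a2: b4 (payoff 7); vs a3: b4 (payoff 7); vs a4: b1 (payoff 6); vs a5: b4 (payoff 3).
Mutual best responses occur at (a1, b1) and (a5, b4); at each, neither player gains by switching.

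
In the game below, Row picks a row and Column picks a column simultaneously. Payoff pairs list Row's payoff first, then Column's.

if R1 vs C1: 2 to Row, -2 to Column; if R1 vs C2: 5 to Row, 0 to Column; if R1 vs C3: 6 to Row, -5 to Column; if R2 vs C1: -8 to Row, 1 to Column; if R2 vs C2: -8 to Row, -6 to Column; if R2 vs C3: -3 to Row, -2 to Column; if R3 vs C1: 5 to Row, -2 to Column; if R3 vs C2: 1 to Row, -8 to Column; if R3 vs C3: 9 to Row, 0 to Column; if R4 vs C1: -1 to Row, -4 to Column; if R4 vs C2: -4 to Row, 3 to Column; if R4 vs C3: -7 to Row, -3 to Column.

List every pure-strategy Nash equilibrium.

(R1, C2) and (R3, C3)

A profile is a Nash equilibrium when each player is best-responding to the other.
Row's best responses — vs C1: R3 (payoff 5); vs C2: R1 (payoff 5); vs C3: R3 (payoff 9).
Column's best responses — vs R1: C2 (payoff 0); vs R2: C1 (payoff 1); vs R3: C3 (payoff 0); vs R4: C2 (payoff 3).
Mutual best responses occur at (R1, C2) and (R3, C3); at each, neither player gains by switching.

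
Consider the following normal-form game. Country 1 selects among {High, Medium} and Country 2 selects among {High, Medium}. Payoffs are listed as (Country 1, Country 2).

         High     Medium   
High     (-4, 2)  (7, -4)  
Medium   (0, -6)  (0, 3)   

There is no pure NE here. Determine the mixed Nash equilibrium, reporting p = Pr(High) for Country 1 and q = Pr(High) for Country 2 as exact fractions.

p = 3/5, q = 7/11

Each player's mixing probability is pinned down by making the *other* player indifferent.
Country 2 indifferent between High and Medium: p·2 + (1−p)·(-6) = p·(-4) + (1−p)·3 ⟹ (-6) + 8p = 3 + (-7)p ⟹ p = 3/5.
Country 1 indifferent between High and Medium: q·(-4) + (1−q)·7 = q·0 + (1−q)·0 ⟹ 7 + (-11)q = 0 + 0q ⟹ q = 7/11.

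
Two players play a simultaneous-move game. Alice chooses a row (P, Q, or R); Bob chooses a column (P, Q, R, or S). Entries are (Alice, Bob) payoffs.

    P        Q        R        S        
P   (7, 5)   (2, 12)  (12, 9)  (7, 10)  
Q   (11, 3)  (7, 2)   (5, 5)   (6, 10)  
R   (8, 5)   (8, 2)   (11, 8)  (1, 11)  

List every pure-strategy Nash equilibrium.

Find each player's best response to every opponent strategy; NE are the intersections.
Alice's best responses — vs P: Q (payoff 11); vs Q: R (payoff 8); vs R: P (payoff 12); vs S: P (payoff 7).
Bob's best responses — vs P: Q (payoff 12); vs Q: S (payoff 10); vs R: S (payoff 11).
No cell has both players best-responding. For instance, Alice's best reply to R is P, but against P Bob prefers Q over R.

No pure-strategy Nash equilibrium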